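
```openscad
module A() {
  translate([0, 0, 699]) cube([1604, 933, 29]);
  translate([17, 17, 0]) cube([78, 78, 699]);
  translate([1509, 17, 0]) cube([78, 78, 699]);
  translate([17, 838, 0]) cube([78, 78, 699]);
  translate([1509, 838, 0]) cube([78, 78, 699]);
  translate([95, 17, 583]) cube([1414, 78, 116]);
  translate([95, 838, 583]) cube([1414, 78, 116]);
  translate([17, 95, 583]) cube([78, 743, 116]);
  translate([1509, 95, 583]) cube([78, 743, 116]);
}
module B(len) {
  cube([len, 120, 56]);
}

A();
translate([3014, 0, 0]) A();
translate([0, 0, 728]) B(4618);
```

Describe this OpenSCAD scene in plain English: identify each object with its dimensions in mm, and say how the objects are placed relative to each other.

A is a table: top 1604 mm (x) × 933 mm (y), 29 mm thick, upper face at z = 728 mm, on four 78×78 mm square legs, each inset 17 mm from the nearest pair of top edges, running from z = 0 to the bottom of the top. Four apron rails, 78 mm thick and 116 mm tall, run between adjacent legs with their top edges flush with the underside of the top and their outer faces flush with the legs' outer faces.

B is a rectangular beam 4618 mm long (x), 120 mm deep (y), 56 mm thick (z).

The beam spans the tops of two tables placed 1410 mm apart, resting at z = 728 mm.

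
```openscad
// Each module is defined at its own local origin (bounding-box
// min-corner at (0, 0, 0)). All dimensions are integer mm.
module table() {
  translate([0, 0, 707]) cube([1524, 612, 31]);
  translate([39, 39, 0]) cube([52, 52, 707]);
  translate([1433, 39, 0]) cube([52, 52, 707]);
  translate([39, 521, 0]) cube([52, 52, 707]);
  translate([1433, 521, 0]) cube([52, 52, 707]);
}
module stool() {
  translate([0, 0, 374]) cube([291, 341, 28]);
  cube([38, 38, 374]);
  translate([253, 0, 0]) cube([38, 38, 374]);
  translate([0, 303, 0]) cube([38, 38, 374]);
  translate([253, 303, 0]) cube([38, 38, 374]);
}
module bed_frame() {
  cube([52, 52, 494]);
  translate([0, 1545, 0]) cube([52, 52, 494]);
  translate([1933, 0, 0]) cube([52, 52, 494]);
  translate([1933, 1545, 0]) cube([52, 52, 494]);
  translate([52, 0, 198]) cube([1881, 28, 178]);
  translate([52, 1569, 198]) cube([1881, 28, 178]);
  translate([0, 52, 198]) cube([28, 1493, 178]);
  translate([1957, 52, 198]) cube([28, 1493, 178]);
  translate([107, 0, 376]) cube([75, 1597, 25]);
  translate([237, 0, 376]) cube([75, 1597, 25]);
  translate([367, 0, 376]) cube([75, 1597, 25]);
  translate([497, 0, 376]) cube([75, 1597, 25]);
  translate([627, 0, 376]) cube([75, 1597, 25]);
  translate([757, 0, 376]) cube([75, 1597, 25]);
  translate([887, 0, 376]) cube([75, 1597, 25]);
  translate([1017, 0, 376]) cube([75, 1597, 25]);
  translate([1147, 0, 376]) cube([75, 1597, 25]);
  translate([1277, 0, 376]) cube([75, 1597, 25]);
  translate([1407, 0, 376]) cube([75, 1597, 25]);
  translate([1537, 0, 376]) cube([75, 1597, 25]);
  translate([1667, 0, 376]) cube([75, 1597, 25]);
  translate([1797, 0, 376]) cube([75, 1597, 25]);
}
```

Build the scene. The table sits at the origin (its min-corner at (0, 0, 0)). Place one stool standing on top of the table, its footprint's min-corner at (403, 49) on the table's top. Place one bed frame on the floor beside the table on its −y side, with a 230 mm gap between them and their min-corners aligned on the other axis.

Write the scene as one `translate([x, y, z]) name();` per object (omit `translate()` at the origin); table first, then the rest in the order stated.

table();
translate([403, 49, 738]) stool();
translate([0, -1827, 0]) bed_frame();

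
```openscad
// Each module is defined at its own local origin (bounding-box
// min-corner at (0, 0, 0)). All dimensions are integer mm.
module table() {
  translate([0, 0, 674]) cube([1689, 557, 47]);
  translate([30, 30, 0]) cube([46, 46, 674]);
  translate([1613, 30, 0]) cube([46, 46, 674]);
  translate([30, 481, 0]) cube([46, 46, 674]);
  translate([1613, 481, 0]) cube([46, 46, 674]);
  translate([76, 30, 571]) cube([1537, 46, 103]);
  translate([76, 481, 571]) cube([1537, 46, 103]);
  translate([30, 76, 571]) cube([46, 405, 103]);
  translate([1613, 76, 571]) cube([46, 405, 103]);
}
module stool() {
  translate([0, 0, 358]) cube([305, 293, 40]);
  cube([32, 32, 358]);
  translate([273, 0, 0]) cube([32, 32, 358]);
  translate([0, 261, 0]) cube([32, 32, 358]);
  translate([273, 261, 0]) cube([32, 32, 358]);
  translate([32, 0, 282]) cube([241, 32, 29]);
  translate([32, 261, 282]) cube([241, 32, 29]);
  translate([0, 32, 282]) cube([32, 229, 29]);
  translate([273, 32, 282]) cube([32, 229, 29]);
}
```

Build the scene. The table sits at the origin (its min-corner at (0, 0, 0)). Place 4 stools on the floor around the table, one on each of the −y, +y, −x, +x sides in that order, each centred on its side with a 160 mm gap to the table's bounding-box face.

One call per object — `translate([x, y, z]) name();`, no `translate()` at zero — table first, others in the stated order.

table();
translate([692, -453, 0]) stool();
translate([692, 717, 0]) stool();
translate([-465, 132, 0]) stool();
translate([1849, 132, 0]) stool();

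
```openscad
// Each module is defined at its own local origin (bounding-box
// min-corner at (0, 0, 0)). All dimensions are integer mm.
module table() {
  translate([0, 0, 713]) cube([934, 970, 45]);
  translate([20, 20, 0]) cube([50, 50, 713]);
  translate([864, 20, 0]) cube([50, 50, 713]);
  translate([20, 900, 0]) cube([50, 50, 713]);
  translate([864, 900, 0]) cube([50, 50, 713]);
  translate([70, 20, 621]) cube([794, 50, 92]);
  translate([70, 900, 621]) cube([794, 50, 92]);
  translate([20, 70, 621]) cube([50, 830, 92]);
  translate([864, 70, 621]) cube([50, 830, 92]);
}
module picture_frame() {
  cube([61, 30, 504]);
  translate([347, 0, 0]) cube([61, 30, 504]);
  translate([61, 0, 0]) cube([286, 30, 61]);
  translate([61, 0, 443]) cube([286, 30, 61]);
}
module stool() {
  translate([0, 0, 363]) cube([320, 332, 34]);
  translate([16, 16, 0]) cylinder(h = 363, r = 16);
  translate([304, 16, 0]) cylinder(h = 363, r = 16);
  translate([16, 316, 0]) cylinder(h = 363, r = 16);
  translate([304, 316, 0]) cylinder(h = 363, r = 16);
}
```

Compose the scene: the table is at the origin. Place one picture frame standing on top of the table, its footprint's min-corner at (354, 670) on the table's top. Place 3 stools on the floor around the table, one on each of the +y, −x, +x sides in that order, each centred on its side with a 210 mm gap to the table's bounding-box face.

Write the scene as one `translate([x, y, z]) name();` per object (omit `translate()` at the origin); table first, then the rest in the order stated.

table();
translate([354, 670, 758]) picture_frame();
translate([307, 1180, 0]) stool();
translate([-530, 319, 0]) stool();
translate([1144, 319, 0]) stool();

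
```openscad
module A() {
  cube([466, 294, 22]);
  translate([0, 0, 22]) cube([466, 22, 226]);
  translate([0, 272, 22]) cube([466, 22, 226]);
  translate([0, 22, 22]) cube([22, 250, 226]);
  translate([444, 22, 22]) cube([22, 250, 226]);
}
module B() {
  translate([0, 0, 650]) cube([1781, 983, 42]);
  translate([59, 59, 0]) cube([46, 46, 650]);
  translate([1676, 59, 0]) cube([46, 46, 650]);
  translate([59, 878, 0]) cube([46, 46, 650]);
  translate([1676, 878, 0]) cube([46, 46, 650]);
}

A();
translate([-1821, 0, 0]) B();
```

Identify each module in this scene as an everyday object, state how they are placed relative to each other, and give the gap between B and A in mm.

The table's nearest face is 40 mm from the open box's −x face.

A is an open box. B is a table. The table is on the floor beside the open box on its −x side. The gap between the table and the open box is 40 mm.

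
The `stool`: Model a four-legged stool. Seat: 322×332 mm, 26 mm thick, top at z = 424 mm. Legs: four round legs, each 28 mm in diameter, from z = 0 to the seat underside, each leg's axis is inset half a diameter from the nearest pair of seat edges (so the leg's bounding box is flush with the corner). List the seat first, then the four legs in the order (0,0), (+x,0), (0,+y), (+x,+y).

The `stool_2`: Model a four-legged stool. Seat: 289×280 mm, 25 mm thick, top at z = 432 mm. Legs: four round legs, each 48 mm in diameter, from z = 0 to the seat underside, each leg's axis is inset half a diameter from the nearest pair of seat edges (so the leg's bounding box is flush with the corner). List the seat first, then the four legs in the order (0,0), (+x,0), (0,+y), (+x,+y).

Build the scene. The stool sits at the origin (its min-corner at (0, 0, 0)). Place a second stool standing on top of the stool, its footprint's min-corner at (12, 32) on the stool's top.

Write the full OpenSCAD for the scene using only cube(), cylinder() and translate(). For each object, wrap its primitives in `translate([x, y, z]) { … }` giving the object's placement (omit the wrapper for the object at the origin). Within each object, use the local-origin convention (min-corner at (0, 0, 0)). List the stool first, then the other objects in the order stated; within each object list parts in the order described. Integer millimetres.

translate([0, 0, 398]) cube([322, 332, 26]);
translate([14, 14, 0]) cylinder(h = 398, r = 14);
translate([308, 14, 0]) cylinder(h = 398, r = 14);
translate([14, 318, 0]) cylinder(h = 398, r = 14);
translate([308, 318, 0]) cylinder(h = 398, r = 14);
translate([12, 32, 424]) {
  translate([0, 0, 407]) cube([289, 280, 25]);
  translate([24, 24, 0]) cylinder(h = 407, r = 24);
  translate([265, 24, 0]) cylinder(h = 407, r = 24);
  translate([24, 256, 0]) cylinder(h = 407, r = 24);
  translate([265, 256, 0]) cylinder(h = 407, r = 24);
}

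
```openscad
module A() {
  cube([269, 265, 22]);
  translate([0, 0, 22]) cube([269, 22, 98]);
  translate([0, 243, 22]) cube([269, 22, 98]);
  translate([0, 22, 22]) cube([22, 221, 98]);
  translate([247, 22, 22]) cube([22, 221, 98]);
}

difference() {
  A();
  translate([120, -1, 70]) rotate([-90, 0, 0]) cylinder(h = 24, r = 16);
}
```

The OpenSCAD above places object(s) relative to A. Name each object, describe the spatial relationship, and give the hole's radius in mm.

A is an open box. The open box has a circular hole through its front wall. The hole's radius is 16 mm.

The subtracted cylinder has r = 16 mm.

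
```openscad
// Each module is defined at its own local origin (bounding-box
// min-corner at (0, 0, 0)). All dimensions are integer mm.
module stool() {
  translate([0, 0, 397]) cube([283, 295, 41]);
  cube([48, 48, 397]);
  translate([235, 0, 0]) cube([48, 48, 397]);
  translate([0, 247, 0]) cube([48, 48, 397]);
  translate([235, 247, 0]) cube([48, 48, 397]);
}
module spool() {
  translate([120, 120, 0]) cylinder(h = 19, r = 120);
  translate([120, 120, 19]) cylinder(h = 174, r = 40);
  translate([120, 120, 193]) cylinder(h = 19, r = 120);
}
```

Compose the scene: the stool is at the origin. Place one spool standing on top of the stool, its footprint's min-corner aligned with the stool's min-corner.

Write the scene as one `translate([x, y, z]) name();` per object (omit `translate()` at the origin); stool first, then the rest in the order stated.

stool();
translate([0, 0, 438]) spool();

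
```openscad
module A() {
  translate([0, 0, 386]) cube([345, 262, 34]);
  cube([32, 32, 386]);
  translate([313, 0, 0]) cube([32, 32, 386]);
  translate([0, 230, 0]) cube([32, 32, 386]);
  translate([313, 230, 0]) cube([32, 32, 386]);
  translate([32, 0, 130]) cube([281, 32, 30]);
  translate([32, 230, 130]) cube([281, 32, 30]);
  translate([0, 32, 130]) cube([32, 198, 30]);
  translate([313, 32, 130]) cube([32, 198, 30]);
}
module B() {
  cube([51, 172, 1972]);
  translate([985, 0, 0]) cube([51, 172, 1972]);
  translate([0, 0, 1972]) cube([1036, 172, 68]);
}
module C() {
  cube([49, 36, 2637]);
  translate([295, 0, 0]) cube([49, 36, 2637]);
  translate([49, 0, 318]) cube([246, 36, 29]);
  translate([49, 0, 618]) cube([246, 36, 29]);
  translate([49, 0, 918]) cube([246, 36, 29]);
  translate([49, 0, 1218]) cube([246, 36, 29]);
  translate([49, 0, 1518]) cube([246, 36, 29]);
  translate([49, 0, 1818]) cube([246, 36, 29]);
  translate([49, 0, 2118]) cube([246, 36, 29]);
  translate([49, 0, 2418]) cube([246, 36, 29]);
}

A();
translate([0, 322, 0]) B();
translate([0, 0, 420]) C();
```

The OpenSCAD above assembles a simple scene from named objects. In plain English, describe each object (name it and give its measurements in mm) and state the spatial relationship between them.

A is a four-legged stool. The seat is a 345×262×34 mm slab whose top surface is at z = 420 mm; four square legs, each 32×32 mm in cross-section, run from the floor (z = 0) to the underside of the seat, each flush with a corner of the seat. Four stretchers, 32 mm wide and 30 mm tall, connect adjacent legs with their undersides at z = 130 mm, each running between the inner faces of the legs it joins and aligned with the legs' outer faces on the other axis.

B is a door frame. The clear opening is 934 mm wide and 1972 mm high. Two 51 mm wide jambs, 172 mm deep, stand either side of the opening from the floor to the top of the opening. A 68 mm thick head sits across the top of both jambs, spanning the full outside width of the frame.

C is a wooden ladder with two side rails of 49×36 mm section and 2637 mm height, set 344 mm apart overall. Between them run 8 rectangular rungs (36 mm deep, 29 mm thick), front faces flush with the rails' −y face. The bottom of the first rung is 318 mm above the floor and each subsequent rung is 300 mm higher than the one below.

The door frame is on the floor beside the stool on its +y side. The ladder is on top of the stool.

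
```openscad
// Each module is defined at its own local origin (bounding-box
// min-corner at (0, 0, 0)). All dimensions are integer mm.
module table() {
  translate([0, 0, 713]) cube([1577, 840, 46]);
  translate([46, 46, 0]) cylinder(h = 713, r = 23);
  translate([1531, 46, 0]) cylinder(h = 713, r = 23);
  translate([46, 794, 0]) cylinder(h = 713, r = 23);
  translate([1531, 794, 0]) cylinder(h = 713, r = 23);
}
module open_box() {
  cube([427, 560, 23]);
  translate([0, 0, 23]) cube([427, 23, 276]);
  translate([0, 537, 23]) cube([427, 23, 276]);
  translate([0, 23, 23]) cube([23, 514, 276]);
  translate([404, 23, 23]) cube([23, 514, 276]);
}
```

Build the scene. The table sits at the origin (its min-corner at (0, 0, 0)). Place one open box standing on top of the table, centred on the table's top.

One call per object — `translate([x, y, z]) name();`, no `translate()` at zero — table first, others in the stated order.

table();
translate([575, 140, 759]) open_box();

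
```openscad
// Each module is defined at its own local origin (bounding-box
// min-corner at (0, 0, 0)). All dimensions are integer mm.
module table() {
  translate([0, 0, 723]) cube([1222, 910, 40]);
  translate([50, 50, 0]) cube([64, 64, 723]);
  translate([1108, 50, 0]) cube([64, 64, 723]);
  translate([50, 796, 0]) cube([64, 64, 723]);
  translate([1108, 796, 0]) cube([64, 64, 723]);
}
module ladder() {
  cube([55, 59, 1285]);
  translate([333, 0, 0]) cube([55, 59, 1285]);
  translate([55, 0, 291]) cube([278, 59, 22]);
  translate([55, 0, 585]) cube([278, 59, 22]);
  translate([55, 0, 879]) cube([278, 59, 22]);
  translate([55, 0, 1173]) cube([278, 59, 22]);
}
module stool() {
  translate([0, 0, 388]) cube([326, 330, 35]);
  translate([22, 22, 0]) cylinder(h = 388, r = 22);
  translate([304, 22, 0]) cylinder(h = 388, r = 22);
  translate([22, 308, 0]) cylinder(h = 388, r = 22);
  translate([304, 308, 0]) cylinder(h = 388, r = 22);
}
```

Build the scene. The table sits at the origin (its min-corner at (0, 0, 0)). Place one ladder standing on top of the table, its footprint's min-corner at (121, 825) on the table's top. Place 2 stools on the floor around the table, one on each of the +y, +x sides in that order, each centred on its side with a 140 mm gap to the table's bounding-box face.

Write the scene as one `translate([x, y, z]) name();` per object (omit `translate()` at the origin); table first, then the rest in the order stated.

table();
translate([121, 825, 763]) ladder();
translate([448, 1050, 0]) stool();
translate([1362, 290, 0]) stool();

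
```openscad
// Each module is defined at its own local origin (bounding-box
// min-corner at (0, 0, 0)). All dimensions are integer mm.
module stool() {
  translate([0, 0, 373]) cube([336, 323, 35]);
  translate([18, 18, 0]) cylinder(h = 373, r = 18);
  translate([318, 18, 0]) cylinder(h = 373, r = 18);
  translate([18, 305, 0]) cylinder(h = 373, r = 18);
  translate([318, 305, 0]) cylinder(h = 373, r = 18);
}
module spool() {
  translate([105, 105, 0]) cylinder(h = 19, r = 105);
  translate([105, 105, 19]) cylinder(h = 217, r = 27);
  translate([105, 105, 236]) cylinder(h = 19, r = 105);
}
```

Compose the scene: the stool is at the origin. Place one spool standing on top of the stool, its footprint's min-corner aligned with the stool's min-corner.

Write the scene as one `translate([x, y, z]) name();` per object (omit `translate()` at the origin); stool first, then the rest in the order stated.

stool();
translate([0, 0, 408]) spool();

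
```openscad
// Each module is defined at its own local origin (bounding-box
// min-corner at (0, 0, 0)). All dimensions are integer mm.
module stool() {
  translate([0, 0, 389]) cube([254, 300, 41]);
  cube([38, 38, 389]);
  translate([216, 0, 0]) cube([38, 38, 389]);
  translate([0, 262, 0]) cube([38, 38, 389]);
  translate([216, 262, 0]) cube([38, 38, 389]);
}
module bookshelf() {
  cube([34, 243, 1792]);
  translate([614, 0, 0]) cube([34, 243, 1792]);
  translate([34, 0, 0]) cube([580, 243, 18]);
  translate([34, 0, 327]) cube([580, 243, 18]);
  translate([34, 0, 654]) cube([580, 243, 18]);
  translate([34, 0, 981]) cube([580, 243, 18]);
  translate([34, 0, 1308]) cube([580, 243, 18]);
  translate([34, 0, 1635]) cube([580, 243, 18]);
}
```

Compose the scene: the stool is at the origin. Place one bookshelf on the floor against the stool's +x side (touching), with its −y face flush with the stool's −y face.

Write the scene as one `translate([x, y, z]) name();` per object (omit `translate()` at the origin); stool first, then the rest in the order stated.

stool();
translate([254, 0, 0]) bookshelf();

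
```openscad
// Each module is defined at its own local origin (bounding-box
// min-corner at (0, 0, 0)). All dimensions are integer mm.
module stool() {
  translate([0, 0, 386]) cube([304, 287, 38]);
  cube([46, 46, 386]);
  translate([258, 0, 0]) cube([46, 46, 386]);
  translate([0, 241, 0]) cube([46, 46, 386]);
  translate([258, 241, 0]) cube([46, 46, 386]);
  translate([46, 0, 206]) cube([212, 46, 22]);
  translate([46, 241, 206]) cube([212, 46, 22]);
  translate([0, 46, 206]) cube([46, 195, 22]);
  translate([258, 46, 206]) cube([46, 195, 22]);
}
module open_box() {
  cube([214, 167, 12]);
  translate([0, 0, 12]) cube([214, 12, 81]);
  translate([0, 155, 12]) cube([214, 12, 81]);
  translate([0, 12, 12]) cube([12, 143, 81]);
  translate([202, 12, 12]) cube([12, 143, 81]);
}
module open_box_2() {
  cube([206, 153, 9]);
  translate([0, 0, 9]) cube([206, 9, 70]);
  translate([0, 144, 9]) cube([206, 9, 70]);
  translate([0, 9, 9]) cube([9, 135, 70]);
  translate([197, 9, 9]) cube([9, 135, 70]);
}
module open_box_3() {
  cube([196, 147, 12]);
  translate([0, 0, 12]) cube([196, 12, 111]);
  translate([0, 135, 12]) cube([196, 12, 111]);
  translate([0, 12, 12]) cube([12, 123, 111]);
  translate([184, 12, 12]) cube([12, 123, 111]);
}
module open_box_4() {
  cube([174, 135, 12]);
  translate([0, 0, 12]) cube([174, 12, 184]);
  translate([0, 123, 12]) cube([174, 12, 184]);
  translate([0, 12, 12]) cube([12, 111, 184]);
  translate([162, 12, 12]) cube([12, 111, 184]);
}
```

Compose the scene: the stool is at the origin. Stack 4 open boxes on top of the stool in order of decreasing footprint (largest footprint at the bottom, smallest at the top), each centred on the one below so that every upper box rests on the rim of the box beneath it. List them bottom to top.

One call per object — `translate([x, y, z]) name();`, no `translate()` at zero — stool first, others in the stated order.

stool();
translate([45, 60, 424]) open_box();
translate([49, 67, 517]) open_box_2();
translate([54, 70, 596]) open_box_3();
translate([65, 76, 719]) open_box_4();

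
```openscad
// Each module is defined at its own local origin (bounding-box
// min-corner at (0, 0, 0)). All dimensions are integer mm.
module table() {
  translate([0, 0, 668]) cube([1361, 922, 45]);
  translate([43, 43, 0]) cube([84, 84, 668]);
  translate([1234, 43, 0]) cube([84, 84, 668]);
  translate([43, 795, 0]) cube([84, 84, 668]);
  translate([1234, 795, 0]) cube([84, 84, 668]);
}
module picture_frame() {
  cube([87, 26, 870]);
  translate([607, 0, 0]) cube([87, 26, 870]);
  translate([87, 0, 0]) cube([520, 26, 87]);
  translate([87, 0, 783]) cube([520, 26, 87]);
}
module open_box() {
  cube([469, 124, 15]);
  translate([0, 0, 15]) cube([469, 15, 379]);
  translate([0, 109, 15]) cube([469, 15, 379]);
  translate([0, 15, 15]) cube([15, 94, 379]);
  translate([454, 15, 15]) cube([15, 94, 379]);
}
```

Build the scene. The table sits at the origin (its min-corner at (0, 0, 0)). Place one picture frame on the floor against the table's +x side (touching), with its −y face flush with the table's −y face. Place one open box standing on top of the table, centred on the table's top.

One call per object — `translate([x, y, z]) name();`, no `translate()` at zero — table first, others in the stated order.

table();
translate([1361, 0, 0]) picture_frame();
translate([446, 399, 713]) open_box();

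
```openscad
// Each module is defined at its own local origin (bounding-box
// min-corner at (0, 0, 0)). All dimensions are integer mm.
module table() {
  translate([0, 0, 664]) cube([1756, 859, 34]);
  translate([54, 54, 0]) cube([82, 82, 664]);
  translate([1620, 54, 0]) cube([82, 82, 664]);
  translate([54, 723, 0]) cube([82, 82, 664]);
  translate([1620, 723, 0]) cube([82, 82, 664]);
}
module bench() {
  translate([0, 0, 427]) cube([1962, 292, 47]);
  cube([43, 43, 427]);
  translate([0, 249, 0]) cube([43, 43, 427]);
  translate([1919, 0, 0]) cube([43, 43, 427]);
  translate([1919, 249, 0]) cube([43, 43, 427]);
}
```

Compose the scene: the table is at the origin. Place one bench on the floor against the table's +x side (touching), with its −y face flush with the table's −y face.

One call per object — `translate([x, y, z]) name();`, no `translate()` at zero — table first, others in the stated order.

table();
translate([1756, 0, 0]) bench();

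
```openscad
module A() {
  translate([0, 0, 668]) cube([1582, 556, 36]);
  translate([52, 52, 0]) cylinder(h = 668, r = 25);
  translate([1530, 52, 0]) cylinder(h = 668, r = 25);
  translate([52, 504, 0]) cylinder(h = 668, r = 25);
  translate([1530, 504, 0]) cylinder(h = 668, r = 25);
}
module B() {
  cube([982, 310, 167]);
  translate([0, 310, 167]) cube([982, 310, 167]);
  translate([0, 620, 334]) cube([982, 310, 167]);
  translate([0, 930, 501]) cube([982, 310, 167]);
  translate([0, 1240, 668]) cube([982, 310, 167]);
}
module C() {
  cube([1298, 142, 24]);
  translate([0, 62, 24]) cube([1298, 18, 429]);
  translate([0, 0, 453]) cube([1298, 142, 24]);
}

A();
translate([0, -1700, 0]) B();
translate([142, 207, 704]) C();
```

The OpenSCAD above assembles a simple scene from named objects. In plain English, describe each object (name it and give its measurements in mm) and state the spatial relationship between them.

A is a rectangular dining table. The top is 1582×556×36 mm with its upper surface at z = 704 mm. It stands on four round legs of 50 mm diameter, each leg's bounding box inset 27 mm from the nearest pair of top edges, running from the floor to the underside of the top.

B is a run of 5 identical solid stair steps. Each tread is 982×310 mm and each step block is 167 mm high. Step 1 rests on the floor; step k is offset from step 1 by (k−1)×310 mm in y and (k−1)×167 mm in z.

C is an I-beam lying along x, 1298 mm long. Overall section height 477 mm. Two flanges 142 mm wide (y) and 24 mm thick, one on the floor and one at the top; a web 18 mm thick runs between them, centred on the flange width.

The staircase is on the floor beside the table on its −y side. The I-beam is on top of the table, centred.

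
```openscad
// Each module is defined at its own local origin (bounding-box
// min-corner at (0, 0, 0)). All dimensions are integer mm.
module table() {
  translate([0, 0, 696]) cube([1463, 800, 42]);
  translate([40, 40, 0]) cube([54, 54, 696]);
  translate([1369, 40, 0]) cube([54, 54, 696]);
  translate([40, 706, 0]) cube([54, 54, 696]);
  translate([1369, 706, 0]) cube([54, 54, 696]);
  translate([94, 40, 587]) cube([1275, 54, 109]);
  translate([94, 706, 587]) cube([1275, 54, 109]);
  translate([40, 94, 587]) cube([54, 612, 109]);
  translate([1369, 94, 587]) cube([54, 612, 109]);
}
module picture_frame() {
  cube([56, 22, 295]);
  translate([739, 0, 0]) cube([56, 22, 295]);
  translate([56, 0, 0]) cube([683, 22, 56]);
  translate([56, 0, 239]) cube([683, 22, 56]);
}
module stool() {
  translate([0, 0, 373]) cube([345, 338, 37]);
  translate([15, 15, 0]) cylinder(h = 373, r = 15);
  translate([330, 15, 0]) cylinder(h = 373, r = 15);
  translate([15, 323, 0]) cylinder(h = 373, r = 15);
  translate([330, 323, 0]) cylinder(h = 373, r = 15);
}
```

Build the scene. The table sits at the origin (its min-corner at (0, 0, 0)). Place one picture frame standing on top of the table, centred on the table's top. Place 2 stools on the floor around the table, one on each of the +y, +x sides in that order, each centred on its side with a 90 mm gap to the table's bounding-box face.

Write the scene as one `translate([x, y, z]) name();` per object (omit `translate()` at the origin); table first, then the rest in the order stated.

table();
translate([334, 389, 738]) picture_frame();
translate([559, 890, 0]) stool();
translate([1553, 231, 0]) stool();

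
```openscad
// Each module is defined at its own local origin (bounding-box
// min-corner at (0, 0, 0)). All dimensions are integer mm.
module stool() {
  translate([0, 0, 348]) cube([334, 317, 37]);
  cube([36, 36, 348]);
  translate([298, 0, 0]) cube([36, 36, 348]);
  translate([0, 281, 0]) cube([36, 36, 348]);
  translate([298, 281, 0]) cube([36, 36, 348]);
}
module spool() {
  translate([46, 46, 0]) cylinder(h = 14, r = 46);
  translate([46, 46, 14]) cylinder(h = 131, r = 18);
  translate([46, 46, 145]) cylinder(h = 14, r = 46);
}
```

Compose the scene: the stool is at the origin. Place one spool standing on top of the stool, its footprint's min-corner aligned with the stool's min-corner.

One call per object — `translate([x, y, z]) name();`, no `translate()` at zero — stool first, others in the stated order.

stool();
translate([0, 0, 385]) spool();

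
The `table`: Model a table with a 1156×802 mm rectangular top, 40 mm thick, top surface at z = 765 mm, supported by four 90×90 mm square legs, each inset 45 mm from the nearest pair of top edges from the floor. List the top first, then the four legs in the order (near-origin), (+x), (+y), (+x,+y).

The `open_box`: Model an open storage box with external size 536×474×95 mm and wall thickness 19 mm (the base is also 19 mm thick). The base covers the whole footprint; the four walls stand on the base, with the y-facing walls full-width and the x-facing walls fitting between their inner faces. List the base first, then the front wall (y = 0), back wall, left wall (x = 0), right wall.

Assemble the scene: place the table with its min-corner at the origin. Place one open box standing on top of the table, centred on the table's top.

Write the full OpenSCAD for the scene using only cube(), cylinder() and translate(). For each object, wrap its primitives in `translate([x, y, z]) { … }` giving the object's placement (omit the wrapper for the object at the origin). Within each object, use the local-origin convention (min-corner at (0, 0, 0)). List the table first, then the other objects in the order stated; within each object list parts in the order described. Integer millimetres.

translate([0, 0, 725]) cube([1156, 802, 40]);
translate([45, 45, 0]) cube([90, 90, 725]);
translate([1021, 45, 0]) cube([90, 90, 725]);
translate([45, 667, 0]) cube([90, 90, 725]);
translate([1021, 667, 0]) cube([90, 90, 725]);
translate([310, 164, 765]) {
  cube([536, 474, 19]);
  translate([0, 0, 19]) cube([536, 19, 76]);
  translate([0, 455, 19]) cube([536, 19, 76]);
  translate([0, 19, 19]) cube([19, 436, 76]);
  translate([517, 19, 19]) cube([19, 436, 76]);
}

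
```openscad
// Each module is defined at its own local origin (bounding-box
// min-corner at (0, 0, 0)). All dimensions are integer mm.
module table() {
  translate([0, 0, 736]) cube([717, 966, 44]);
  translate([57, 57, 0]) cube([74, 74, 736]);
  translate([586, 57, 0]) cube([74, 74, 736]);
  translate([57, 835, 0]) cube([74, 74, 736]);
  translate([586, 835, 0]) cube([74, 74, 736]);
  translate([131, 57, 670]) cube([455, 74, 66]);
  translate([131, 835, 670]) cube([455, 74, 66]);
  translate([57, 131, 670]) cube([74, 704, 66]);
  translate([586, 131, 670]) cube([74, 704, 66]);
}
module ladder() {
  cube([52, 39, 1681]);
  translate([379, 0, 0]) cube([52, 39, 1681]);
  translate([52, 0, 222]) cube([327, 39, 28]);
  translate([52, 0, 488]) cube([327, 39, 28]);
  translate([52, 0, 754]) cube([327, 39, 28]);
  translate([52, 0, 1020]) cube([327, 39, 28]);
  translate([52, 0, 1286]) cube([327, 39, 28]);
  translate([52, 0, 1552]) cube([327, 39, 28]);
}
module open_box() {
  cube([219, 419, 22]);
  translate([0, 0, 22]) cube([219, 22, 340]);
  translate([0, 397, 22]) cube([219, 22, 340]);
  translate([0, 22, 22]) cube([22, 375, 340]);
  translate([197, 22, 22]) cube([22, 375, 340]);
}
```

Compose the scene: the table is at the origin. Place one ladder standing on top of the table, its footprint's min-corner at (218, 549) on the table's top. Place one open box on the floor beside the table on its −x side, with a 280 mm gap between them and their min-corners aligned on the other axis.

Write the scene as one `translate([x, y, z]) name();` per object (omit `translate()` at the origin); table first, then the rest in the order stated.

table();
translate([218, 549, 780]) ladder();
translate([-499, 0, 0]) open_box();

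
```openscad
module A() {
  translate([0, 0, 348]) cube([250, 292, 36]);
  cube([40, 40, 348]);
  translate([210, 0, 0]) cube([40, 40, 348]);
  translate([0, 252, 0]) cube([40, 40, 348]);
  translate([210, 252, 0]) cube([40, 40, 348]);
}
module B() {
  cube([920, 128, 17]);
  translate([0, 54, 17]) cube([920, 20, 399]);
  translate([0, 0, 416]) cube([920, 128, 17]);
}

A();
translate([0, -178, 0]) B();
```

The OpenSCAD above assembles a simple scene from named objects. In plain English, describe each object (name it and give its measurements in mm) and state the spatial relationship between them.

A is a simple wooden stool: a rectangular seat 250 mm (x) by 292 mm (y), 36 mm thick, top face at z = 384 mm, on four square legs, each 40×40 mm in cross-section. The legs rest on z = 0, each flush with a corner of the seat.

B is an I-beam lying along x, 920 mm long. Overall section height 433 mm. Two flanges 128 mm wide (y) and 17 mm thick, one on the floor and one at the top; a web 20 mm thick runs between them, centred on the flange width.

The I-beam is on the floor beside the stool on its −y side.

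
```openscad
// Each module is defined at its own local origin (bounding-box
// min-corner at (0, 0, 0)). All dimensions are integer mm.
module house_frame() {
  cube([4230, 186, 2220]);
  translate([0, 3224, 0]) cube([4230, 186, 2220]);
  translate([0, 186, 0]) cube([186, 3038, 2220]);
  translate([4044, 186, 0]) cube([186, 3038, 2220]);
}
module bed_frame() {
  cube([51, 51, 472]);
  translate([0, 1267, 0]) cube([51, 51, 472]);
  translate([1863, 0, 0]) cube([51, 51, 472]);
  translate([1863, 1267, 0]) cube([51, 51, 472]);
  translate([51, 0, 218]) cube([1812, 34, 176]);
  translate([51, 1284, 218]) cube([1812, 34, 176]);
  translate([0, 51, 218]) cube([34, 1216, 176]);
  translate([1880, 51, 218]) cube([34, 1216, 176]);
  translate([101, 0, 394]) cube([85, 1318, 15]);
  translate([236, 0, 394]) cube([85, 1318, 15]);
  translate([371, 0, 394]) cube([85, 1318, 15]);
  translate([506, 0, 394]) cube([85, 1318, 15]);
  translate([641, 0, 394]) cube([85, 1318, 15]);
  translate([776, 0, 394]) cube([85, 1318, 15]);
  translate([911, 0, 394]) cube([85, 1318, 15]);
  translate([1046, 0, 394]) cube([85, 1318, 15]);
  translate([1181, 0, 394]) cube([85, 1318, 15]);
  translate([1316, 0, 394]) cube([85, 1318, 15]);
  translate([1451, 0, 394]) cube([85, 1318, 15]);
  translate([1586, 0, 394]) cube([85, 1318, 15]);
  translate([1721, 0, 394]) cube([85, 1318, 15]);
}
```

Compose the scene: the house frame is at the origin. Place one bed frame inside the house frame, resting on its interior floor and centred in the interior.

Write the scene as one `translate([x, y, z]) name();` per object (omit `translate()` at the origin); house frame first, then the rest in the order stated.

house_frame();
translate([1158, 1046, 0]) bed_frame();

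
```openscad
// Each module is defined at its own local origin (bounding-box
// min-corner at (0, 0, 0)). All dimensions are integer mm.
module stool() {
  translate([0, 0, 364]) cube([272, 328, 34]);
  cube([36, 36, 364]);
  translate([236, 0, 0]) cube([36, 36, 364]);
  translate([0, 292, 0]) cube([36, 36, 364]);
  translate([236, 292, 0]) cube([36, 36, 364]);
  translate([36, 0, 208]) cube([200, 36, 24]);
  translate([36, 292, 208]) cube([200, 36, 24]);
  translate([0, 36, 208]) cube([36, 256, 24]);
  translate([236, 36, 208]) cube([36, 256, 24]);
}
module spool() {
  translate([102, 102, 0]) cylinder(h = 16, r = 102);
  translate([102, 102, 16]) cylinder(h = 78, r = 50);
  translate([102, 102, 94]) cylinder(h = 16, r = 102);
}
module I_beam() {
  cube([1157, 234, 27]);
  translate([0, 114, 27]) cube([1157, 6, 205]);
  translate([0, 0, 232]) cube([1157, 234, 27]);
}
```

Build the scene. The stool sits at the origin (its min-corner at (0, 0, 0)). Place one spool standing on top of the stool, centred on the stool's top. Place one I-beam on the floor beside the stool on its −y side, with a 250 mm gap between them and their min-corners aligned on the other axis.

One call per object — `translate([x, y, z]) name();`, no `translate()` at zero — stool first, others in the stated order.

stool();
translate([34, 62, 398]) spool();
translate([0, -484, 0]) I_beam();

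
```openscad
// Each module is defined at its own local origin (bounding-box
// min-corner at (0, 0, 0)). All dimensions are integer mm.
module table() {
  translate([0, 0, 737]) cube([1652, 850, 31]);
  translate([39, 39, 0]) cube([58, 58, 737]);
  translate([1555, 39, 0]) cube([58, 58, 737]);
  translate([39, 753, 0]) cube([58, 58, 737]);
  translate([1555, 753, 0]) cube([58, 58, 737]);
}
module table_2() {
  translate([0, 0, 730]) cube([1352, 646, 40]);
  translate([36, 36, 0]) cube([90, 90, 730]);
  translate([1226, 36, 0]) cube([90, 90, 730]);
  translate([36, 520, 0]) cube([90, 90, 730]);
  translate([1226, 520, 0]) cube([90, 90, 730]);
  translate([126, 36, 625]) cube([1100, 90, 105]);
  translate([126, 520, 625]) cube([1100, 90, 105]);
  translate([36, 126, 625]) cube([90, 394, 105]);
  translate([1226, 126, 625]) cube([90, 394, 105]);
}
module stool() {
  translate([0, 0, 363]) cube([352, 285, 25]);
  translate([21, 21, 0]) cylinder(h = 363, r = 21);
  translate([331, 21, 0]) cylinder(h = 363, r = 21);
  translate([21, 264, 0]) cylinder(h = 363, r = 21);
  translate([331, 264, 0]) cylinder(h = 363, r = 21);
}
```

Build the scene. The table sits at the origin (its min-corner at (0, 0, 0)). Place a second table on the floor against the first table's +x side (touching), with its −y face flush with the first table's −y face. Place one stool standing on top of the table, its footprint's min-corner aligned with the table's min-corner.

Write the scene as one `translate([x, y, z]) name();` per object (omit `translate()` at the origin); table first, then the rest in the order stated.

table();
translate([1652, 0, 0]) table_2();
translate([0, 0, 768]) stool();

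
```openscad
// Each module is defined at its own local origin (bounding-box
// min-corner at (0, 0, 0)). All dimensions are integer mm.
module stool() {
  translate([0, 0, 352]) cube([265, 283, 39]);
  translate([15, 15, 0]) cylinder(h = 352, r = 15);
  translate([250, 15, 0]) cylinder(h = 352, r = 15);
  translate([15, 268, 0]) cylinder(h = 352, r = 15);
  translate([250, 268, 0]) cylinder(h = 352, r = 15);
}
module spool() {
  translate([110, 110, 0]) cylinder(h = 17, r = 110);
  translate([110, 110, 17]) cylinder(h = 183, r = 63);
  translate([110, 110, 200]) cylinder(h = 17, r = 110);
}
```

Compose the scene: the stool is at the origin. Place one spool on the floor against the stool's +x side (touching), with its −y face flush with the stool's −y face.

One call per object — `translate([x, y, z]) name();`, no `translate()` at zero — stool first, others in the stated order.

stool();
translate([265, 0, 0]) spool();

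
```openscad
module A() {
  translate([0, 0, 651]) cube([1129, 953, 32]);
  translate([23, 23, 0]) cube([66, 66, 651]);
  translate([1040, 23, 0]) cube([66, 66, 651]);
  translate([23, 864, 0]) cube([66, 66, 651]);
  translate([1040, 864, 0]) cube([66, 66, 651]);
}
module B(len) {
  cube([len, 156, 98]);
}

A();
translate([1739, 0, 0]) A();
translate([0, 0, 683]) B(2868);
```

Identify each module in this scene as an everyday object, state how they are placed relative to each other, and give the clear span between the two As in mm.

Second table starts at x = 1739; first ends at x = 1129; clear span = 1739 − 1129 = 610 mm.

A is a table. B is a beam. A beam spans the tops of two tables. The clear span between the two tables is 610 mm.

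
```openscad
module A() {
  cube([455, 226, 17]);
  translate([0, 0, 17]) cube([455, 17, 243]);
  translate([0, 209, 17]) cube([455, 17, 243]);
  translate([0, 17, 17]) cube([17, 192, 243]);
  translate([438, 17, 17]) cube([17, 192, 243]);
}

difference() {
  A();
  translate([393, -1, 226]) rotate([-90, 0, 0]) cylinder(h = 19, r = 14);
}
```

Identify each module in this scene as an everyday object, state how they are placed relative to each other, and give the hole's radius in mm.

The subtracted cylinder has r = 14 mm.

A is an open box. The open box has a circular hole through its front wall. The hole's radius is 14 mm.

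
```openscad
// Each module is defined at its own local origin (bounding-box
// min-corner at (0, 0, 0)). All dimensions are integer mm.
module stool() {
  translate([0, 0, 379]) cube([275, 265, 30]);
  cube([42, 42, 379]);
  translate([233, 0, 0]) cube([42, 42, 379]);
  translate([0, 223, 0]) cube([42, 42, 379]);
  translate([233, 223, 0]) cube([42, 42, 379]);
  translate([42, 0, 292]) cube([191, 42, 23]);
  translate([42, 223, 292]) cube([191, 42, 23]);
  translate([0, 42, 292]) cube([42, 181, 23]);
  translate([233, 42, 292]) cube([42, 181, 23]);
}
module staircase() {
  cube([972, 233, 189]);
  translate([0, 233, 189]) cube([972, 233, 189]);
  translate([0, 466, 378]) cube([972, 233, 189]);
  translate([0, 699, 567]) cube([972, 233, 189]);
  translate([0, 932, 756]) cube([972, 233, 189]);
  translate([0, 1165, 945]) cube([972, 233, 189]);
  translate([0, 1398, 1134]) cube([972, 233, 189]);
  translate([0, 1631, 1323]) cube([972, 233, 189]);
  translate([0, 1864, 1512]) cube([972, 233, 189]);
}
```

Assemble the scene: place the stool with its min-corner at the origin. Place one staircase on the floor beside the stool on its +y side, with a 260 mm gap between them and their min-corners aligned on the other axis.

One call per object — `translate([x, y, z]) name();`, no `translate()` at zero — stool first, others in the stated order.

stool();
translate([0, 525, 0]) staircase();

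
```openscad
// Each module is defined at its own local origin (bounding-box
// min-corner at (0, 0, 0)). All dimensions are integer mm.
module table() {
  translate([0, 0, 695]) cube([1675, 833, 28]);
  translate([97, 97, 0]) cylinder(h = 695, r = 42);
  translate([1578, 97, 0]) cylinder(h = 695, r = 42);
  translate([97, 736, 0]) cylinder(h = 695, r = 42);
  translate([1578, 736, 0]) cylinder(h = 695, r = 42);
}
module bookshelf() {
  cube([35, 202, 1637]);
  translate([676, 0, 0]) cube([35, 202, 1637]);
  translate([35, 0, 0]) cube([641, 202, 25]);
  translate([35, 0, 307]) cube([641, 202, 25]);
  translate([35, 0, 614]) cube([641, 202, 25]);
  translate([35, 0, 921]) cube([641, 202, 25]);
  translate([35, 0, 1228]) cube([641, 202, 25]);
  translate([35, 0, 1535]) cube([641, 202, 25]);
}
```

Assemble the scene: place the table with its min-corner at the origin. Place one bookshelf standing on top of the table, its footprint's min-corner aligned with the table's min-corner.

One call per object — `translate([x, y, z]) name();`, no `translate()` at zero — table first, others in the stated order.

table();
translate([0, 0, 723]) bookshelf();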